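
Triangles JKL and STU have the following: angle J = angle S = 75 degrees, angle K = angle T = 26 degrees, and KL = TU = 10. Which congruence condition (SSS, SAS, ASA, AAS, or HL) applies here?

The given information provides:
angle J = angle S = 75 degrees, angle K = angle T = 26 degrees, and KL = TU = 10
This matches the AAS congruence theorem.
Two pairs of corresponding angles and a non-included side are equal (Angle-Angle-Side).

AAS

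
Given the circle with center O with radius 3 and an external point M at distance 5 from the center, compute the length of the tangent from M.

The tangent, radius, and line from the external point to the center form a right triangle.
The right angle is where the tangent meets the radius.
By the Pythagorean theorem: tangent² + 3² = 5²
tangent² = 25 - 9 = 16
tangent = 4

4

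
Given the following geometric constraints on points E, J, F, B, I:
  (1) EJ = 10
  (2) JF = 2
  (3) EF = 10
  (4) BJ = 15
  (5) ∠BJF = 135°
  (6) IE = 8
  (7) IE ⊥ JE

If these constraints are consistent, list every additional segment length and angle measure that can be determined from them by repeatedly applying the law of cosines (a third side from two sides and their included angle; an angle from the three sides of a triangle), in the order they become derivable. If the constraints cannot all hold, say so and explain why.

The constraints are consistent. Derivable facts, in order:
After 1 step:
- FB ≈ 16.48
- JI = 2·√41
- ∠EFJ = 84.26°
- ∠EJF = 84.26°
- ∠FEJ = 11.48°
After 2 steps:
- ∠BFJ = 40.08°
- ∠EIJ = 51.34°
- ∠EJI = 38.66°
- ∠FBJ = 4.92°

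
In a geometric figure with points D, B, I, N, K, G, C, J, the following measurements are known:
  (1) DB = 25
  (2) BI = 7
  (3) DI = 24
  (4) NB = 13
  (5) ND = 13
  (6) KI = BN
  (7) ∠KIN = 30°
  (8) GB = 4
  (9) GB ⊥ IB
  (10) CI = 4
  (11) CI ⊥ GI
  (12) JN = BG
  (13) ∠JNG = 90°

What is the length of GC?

Step 1: By the law of cosines on triangle GBI: GI² = 4² + 7² − 2·4·7·cos(90°) = 65, so GI = √65.
Step 2: By the law of cosines on triangle GIC: GC² = √65² + 4² − 2·√65·4·cos(90°) = 81, so GC = 9.

Therefore, the length of GC = 9.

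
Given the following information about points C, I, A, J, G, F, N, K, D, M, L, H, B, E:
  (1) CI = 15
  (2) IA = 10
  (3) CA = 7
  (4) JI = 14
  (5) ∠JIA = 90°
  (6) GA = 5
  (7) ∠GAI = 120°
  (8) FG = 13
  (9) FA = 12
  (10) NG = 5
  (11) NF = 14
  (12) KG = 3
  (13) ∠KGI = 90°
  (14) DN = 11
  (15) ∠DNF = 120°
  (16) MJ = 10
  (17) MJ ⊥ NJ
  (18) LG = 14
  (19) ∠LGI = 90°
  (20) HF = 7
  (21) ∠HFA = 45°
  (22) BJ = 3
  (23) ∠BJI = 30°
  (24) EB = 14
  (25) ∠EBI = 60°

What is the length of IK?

Step 1: By the law of cosines on triangle GAI: GI² = 5² + 10² − 2·5·10·cos(120°) = 175, so GI = 5·√7.
Step 2: By the law of cosines on triangle IGK: IK² = (5·√7)² + 3² − 2·5·√7·3·cos(90°) = 184, so IK = 2·√46.

Therefore, the length of IK = 2·√46.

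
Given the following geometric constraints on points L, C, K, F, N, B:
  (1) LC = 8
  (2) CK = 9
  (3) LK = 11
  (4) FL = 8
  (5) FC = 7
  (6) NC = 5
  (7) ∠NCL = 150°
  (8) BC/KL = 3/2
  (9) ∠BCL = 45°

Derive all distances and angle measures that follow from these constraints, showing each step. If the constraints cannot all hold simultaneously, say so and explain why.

The constraints are consistent.

From the given relations:
  BC = 3/2·KL = 3/2·11 ≈ 16.5

Step 1: From LC = 8, CN = 5, and ∠LCN = 150°, by the law of cosines:
  LN² = LC² + CN² - 2·LC·CN·cos(150°) = 64 + 25 + 69.28 = 158.3
  LN ≈ 12.58

Step 2: From LC = 8, CB = 16.5, and ∠LCB = 45°, by the law of cosines:
  LB² = LC² + CB² - 2·LC·CB·cos(45°) = 64 + 272.2 - 186.7 = 149.6
  LB ≈ 12.23

Step 3: From LC = 8, LF = 8, CF = 7, by the inverse law of cosines:
  cos(∠CLF) = (LC² + LF² - CF²) / (2·LC·LF)
  ∠CLF = 51.89°

Step 4: From LC = 8, LK = 11, CK = 9, by the inverse law of cosines:
  cos(∠CLK) = (LC² + LK² - CK²) / (2·LC·LK)
  ∠CLK = 53.78°

Step 5: From CF = 7, CL = 8, FL = 8, by the inverse law of cosines:
  cos(∠FCL) = (CF² + CL² - FL²) / (2·CF·CL)
  ∠FCL = 64.06°

Step 6: From CK = 9, CL = 8, KL = 11, by the inverse law of cosines:
  cos(∠KCL) = (CK² + CL² - KL²) / (2·CK·CL)
  ∠KCL = 80.41°

Step 7: From KC = 9, KL = 11, CL = 8, by the inverse law of cosines:
  cos(∠CKL) = (KC² + KL² - CL²) / (2·KC·KL)
  ∠CKL = 45.82°

Step 8: From FC = 7, FL = 8, CL = 8, by the inverse law of cosines:
  cos(∠CFL) = (FC² + FL² - CL²) / (2·FC·FL)
  ∠CFL = 64.06°

Step 9: From LB = 12.23, LC = 8, BC = 16.5, by the inverse law of cosines:
  cos(∠BLC) = (LB² + LC² - BC²) / (2·LB·LC)
  ∠BLC = 107.45°

Step 10: From LC = 8, LN = 12.58, CN = 5, by the inverse law of cosines:
  cos(∠CLN) = (LC² + LN² - CN²) / (2·LC·LN)
  ∠CLN = 11.46°

Step 11: From NC = 5, NL = 12.58, CL = 8, by the inverse law of cosines:
  cos(∠CNL) = (NC² + NL² - CL²) / (2·NC·NL)
  ∠CNL = 18.54°

Step 12: From BC = 16.5, BL = 12.23, CL = 8, by the inverse law of cosines:
  cos(∠CBL) = (BC² + BL² - CL²) / (2·BC·BL)
  ∠CBL = 27.55°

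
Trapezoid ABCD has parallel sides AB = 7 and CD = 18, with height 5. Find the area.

A trapezoid's area equals the midsegment times the height.
The midsegment is (7 + 18) / 2 = 25/2.
Area = 25/2 * 5 = 125/2.

125/2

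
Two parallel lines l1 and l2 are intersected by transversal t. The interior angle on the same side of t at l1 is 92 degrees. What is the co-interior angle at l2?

Co-interior angles sum to 180: 180 - 92 = 88 degrees.

88 degrees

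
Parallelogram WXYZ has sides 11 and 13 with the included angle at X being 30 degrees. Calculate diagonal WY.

Using the law of cosines:
d^2 = 11^2 + 13^2 - 2(11)(13)cos(30 degrees)
d^2 = 121 + 169 - 286*sqrt(3)/2
d^2 = 290 - 143*sqrt(3)
d = sqrt(290 - 143*sqrt(3))

sqrt(290 - 143*sqrt(3))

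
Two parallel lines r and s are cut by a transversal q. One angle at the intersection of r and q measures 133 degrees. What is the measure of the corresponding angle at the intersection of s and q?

When a transversal crosses parallel lines, angles in the same position at each intersection are called corresponding angles.
These are always equal, so the answer is 133 degrees.

133 degrees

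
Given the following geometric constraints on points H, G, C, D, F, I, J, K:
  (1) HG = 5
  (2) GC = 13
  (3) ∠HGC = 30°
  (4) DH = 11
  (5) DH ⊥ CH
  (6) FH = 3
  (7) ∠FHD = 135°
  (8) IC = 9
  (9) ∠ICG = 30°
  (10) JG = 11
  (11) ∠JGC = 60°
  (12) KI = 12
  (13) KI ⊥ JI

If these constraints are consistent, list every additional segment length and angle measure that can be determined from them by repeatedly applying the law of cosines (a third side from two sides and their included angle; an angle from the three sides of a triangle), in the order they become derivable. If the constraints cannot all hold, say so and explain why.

The constraints are consistent. Derivable facts, in order:
After 1 step:
- CJ = 7·√3
- DF ≈ 13.29
- GI ≈ 6.88
- HC ≈ 9.02
After 2 steps:
- CD ≈ 14.23
- ∠CGI = 40.84°
- ∠CHG = 133.91°
- ∠CIG = 109.16°
- ∠CJG = 68.21°
- ∠DFH = 35.82°
- ∠FDH = 9.18°
- ∠GCH = 16.09°
- ∠GCJ = 51.79°
After 3 steps:
- ∠CDH = 39.36°
- ∠DCH = 50.64°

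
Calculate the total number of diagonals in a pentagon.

Each of the 5 vertices connects to 2 non-adjacent vertices via diagonals.
Total connections = 5 × 2 = 10, but each diagonal is counted twice.
Number of diagonals = 10 / 2 = 5.

5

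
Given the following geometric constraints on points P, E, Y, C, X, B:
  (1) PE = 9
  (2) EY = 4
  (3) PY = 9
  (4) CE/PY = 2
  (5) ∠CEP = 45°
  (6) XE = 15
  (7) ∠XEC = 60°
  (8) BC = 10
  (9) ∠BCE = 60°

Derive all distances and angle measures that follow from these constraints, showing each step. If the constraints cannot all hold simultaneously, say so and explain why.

The constraints are consistent.

From the given relations:
  CE = 2·PY = 2·9 = 18

Step 1: From PE = 9, EC = 18, and ∠PEC = 45°, by the law of cosines:
  PC² = PE² + EC² - 2·PE·EC·cos(45°) = 81 + 324 - 229.1 = 175.9
  PC ≈ 13.26

Step 2: From EC = 18, CB = 10, and ∠ECB = 60°, by the law of cosines:
  EB² = EC² + CB² - 2·EC·CB·cos(60°) = 324 + 100 - 180 = 244
  EB = 2·√61

Step 3: From CE = 18, EX = 15, and ∠CEX = 60°, by the law of cosines:
  CX² = CE² + EX² - 2·CE·EX·cos(60°) = 324 + 225 - 270 = 279
  CX = 3·√31

Step 4: From PE = 9, PY = 9, EY = 4, by the inverse law of cosines:
  cos(∠EPY) = (PE² + PY² - EY²) / (2·PE·PY)
  ∠EPY = 25.68°

Step 5: From EP = 9, EY = 4, PY = 9, by the inverse law of cosines:
  cos(∠PEY) = (EP² + EY² - PY²) / (2·EP·EY)
  ∠PEY = 77.16°

Step 6: From YE = 4, YP = 9, EP = 9, by the inverse law of cosines:
  cos(∠EYP) = (YE² + YP² - EP²) / (2·YE·YP)
  ∠EYP = 77.16°

Step 7: From PC = 13.26, PE = 9, CE = 18, by the inverse law of cosines:
  cos(∠CPE) = (PC² + PE² - CE²) / (2·PC·PE)
  ∠CPE = 106.32°

Step 8: From EB = 2·√61, EC = 18, BC = 10, by the inverse law of cosines:
  cos(∠BEC) = (EB² + EC² - BC²) / (2·EB·EC)
  ∠BEC = 33.67°

Step 9: From CE = 18, CP = 13.26, EP = 9, by the inverse law of cosines:
  cos(∠ECP) = (CE² + CP² - EP²) / (2·CE·CP)
  ∠ECP = 28.68°

Step 10: From CE = 18, CX = 3·√31, EX = 15, by the inverse law of cosines:
  cos(∠ECX) = (CE² + CX² - EX²) / (2·CE·CX)
  ∠ECX = 51.05°

Step 11: From XC = 3·√31, XE = 15, CE = 18, by the inverse law of cosines:
  cos(∠CXE) = (XC² + XE² - CE²) / (2·XC·XE)
  ∠CXE = 68.95°

Step 12: From BC = 10, BE = 2·√61, CE = 18, by the inverse law of cosines:
  cos(∠CBE) = (BC² + BE² - CE²) / (2·BC·BE)
  ∠CBE = 86.33°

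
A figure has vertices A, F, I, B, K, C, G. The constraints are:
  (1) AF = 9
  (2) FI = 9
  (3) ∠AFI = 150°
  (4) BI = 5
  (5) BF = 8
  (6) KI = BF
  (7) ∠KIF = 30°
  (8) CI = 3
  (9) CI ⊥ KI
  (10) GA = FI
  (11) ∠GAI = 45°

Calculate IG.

From the given relations: GA = FI = 9.
Step 1: By the law of cosines on triangle IFA: IA² = 9² + 9² − 2·9·9·cos(150°) = 302.3, so IA ≈ 17.39.
Step 2: By the law of cosines on triangle IAG: IG² = 17.39² + 9² − 2·17.39·9·cos(45°) = 162, so IG = 9·√2.

Therefore, the length of IG = 9·√2.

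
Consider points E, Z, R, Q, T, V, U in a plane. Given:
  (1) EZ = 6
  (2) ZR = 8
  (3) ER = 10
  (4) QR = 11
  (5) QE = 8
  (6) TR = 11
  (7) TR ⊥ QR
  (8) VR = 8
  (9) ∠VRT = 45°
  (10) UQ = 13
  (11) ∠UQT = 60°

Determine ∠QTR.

Step 1: By the law of cosines on triangle TRQ: TQ² = 11² + 11² − 2·11·11·cos(90°) = 242, so TQ = 11·√2.
Step 2: By the inverse law of cosines on triangle QTR: cos(∠QTR) = ((11·√2)² + 11² − 11²) / (2·11·√2·11) = 242/342.24 = 0.7071, so ∠QTR = 45°.

Therefore, the measure of angle ∠QTR = 45°.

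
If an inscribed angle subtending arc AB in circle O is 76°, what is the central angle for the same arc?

By the inscribed angle theorem, the central angle is twice the inscribed angle.
Central angle = 2 × 76° = 152°

152°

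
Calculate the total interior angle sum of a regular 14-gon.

The sum of interior angles of an n-sided polygon is (n - 2) * 180.
For n = 14: (14 - 2) * 180 = 12 * 180 = 2160 degrees.

2160 degrees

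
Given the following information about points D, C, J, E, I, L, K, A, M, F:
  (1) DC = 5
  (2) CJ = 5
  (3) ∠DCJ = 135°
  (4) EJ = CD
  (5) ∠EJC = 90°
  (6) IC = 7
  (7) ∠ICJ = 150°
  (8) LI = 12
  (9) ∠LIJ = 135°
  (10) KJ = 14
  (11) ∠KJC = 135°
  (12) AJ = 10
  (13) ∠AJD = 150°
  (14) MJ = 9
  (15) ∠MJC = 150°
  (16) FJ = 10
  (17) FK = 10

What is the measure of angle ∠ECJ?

From the given relations: EJ = CD = 5.
Step 1: By the law of cosines on triangle CJE: CE² = 5² + 5² − 2·5·5·cos(90°) = 50, so CE = 5·√2.
Step 2: By the inverse law of cosines on triangle ECJ: cos(∠ECJ) = ((5·√2)² + 5² − 5²) / (2·5·√2·5) = 50/70.71 = 0.7071, so ∠ECJ = 45°.

Therefore, the measure of angle ∠ECJ = 45°.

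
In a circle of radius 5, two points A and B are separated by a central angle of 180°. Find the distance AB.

Chord length = 2r sin(θ/2)
= 2 × 5 × sin(180°/2)
= 2 × 5 × sin(90°)
= 10

10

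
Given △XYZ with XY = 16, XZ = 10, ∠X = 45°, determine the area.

Area = (1/2) * XY * XZ * sin(X)
Area = (1/2) * 16 * 10 * sin(45°)
Area = (1/2) * 16 * 10 * sqrt(2)/2
Area = 40*sqrt(2)

40*sqrt(2)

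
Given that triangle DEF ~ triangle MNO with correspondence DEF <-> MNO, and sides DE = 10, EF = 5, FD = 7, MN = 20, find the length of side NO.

k = 20/10 = 2. NO = 2 * 5 = 10.

10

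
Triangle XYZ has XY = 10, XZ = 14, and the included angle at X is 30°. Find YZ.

When two sides and the included angle are known, the law of cosines gives the third side.
c^2 = a^2 + b^2 - 2ab cos(C) generalizes the Pythagorean theorem to non-right triangles.
Here: YZ^2 = 100 + 196 - 280*(sqrt(3)/2) = 296 - 140*sqrt(3)
YZ = 2*sqrt(74 - 35*sqrt(3))

2*sqrt(74 - 35*sqrt(3))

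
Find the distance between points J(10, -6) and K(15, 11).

d = sqrt((15 - 10)^2 + (11 - -6)^2)
d = sqrt(5^2 + 17^2)
d = sqrt(25 + 289)
d = sqrt(314)

sqrt(314)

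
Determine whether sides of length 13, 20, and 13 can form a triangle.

Sort the sides: 13, 13, 20.
It suffices to check that the sum of the two smallest exceeds the largest:
13 + 13 = 26 > 20. ✓
Yes, a valid triangle can be formed.

Yes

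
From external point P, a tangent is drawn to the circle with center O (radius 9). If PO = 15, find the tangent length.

tangent = √(d² - r²) = √(15² - 9²) = √(225 - 81) = √144 = 12

12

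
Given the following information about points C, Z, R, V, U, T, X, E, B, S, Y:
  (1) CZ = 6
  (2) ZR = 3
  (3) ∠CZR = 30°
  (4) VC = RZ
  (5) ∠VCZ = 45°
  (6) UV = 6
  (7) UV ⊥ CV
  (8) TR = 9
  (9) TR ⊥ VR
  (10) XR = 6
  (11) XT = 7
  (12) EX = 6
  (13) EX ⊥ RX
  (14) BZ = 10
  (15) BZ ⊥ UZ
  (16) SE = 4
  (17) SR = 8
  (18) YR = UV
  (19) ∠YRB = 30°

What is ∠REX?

Step 1: By the law of cosines on triangle EXR: ER² = 6² + 6² − 2·6·6·cos(90°) = 72, so ER = 6·√2.
Step 2: By the inverse law of cosines on triangle REX: cos(∠REX) = ((6·√2)² + 6² − 6²) / (2·6·√2·6) = 72/101.82 = 0.7071, so ∠REX = 45°.

Therefore, the measure of angle ∠REX = 45°.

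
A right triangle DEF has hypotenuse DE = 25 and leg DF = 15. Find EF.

By the Pythagorean theorem: EF^2 = DE^2 - DF^2
EF^2 = 25^2 - 15^2 = 625 - 225 = 400
EF = sqrt(400) = 20

20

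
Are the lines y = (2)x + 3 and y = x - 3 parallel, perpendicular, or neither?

Slope of line 1: m1 = 2
Slope of line 2: m2 = 1
m1 != m2 and m1*m2 = 2 != -1. Neither.

Neither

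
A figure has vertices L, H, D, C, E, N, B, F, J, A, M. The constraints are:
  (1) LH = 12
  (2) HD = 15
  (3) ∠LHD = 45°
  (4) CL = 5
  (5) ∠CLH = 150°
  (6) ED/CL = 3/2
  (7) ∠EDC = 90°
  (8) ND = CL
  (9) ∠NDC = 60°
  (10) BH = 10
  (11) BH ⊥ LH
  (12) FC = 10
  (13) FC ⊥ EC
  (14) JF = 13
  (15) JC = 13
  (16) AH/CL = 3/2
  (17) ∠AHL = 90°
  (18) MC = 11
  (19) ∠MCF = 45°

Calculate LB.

Step 1: By the law of cosines on triangle LHB: LB² = 12² + 10² − 2·12·10·cos(90°) = 244, so LB = 2·√61.

Therefore, the length of LB = 2·√61.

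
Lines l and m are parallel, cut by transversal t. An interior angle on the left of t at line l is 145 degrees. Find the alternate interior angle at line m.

Alternate interior angles lie on opposite sides of the transversal, between the parallel lines.
By the alternate interior angle theorem, they are equal: 145 degrees.

145 degrees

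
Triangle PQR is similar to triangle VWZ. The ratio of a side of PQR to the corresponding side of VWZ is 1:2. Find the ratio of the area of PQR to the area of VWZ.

Area scales with the square of linear dimensions. If every length is multiplied by 1/2, then the area is multiplied by (1/2)^2 = 1/4.
The area ratio is 1:4.

1:4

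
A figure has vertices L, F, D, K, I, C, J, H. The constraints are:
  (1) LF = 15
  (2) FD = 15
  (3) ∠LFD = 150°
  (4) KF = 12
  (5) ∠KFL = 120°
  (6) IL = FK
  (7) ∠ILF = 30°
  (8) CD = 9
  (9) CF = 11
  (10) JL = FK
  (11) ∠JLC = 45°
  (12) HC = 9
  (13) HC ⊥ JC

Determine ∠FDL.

Step 1: By the law of cosines on triangle DFL: DL² = 15² + 15² − 2·15·15·cos(150°) = 839.71, so DL ≈ 28.98.
Step 2: By the inverse law of cosines on triangle FDL: cos(∠FDL) = (15² + 28.98² − 15²) / (2·15·28.98) = 839.71/869.33 = 0.9659, so ∠FDL = 15°.

Therefore, the measure of angle ∠FDL = 15°.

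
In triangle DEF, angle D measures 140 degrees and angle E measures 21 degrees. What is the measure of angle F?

angle F = 180 - 140 - 21 = 19 degrees.

19 degrees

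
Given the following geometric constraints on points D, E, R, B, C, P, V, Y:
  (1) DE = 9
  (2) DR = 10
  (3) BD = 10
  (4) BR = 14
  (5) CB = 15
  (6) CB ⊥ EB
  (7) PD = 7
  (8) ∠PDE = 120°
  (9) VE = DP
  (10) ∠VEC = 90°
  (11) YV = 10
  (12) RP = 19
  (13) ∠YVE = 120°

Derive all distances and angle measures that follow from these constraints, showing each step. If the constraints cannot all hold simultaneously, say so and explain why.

These constraints are not satisfiable: by the triangle inequality in triangle DRP, (2) DR = 10 and (7) PD = 7 force RP ≤ 10 + 7 = 17, but (12) says RP = 19. No planar figure meets all of them, so nothing further can be derived.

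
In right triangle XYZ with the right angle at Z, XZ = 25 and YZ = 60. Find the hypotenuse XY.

In a right triangle, the square of the hypotenuse equals the sum of the squares of the two legs.
The legs are 25 and 60, so the hypotenuse = sqrt(625 + 3600) = sqrt(4225) = 65.

65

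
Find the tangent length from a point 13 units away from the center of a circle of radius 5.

The tangent, radius, and line from the external point to the center form a right triangle.
The right angle is where the tangent meets the radius.
By the Pythagorean theorem: tangent² + 5² = 13²
tangent² = 169 - 25 = 144
tangent = 12

12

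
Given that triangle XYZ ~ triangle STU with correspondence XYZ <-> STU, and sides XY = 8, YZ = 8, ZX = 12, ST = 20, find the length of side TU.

k = 20/8 = 5/2. TU = 5/2 * 8 = 20.

20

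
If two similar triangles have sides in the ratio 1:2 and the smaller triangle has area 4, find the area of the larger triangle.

For similar figures, the area ratio equals the square of the side ratio.
Side ratio (the smaller triangle to the larger triangle) = 1:2, so area ratio = 1^2:2^2 = 1:4.
If the area of the smaller triangle is 4, then the area of the larger triangle = 4 * (4/1) = 16.

16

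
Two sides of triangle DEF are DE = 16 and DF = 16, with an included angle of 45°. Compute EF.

By the law of cosines: EF^2 = DE^2 + DF^2 - 2*DE*DF*cos(D)
EF^2 = 16^2 + 16^2 - 2*16*16*cos(45°)
EF^2 = 256 + 256 - 512*(sqrt(2)/2)
EF^2 = 512 - 256*sqrt(2)
EF = 16*sqrt(2 - sqrt(2))

16*sqrt(2 - sqrt(2))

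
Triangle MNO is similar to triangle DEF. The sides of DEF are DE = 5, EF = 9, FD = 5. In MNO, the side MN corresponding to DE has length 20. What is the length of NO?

Similar triangles have proportional sides. Setting up the proportion:
MN / DE = NO / EF
20 / 5 = NO / 9
NO = 9 * 20 / 5 = 36.

36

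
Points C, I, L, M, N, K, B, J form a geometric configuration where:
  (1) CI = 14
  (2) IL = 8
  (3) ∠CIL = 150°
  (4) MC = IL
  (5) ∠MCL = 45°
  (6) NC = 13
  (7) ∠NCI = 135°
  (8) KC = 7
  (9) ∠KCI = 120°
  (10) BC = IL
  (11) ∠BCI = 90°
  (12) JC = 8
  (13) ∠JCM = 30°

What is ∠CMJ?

From the given relations: MC = IL = 8.
Step 1: By the law of cosines on triangle MCJ: MJ² = 8² + 8² − 2·8·8·cos(30°) = 17.15, so MJ ≈ 4.14.
Step 2: By the inverse law of cosines on triangle CMJ: cos(∠CMJ) = (8² + 4.14² − 8²) / (2·8·4.14) = 17.15/66.26 = 0.2588, so ∠CMJ = 75°.

Therefore, the measure of angle ∠CMJ = 75°.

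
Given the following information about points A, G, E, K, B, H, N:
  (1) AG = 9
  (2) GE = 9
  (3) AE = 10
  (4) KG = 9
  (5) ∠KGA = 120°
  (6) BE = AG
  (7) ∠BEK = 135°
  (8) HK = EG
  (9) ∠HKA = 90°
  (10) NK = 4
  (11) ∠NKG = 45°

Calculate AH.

From the given relations: HK = EG = 9.
Step 1: By the law of cosines on triangle AGK: AK² = 9² + 9² − 2·9·9·cos(120°) = 243, so AK = 9·√3.
Step 2: By the law of cosines on triangle AKH: AH² = (9·√3)² + 9² − 2·9·√3·9·cos(90°) = 324, so AH = 18.

Therefore, the length of AH = 18.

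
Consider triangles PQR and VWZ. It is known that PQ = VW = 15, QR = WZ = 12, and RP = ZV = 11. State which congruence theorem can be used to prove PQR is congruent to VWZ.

The given information provides:
PQ = VW = 15, QR = WZ = 12, and RP = ZV = 11
This matches the SSS congruence theorem.
All three pairs of corresponding sides are equal (Side-Side-Side).

SSS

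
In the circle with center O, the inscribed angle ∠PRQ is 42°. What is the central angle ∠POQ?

The inscribed angle theorem states that a central angle is always twice any inscribed angle that subtends the same arc.
Since the inscribed angle is 42°, the central angle = 2 × 42° = 84°.

84°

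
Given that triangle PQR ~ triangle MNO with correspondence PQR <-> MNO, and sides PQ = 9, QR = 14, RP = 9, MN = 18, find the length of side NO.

k = 18/9 = 2. NO = 2 * 14 = 28.

28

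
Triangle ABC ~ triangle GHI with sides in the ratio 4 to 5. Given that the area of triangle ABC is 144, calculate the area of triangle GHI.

Area ratio = (4/5)^2 = 16/25. Area of GHI = 144 * 25/16 = 225.

225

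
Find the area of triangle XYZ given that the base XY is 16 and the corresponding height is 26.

Area = (1/2) * base * height
Area = (1/2) * 16 * 26
Area = 208

208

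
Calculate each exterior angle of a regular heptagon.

Each exterior angle of a regular n-gon is 360 / n.
For n = 7: 360 / 7 = 360/7 degrees.

360/7 degrees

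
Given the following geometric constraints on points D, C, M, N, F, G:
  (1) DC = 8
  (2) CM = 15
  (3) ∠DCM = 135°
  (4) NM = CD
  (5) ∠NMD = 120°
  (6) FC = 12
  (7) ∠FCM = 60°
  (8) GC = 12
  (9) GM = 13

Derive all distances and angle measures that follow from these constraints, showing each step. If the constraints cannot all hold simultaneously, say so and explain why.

The constraints are consistent.

From the given relations:
  NM = CD = 8

Step 1: From DC = 8, CM = 15, and ∠DCM = 135°, by the law of cosines:
  DM² = DC² + CM² - 2·DC·CM·cos(135°) = 64 + 225 + 169.7 = 458.7
  DM ≈ 21.42

Step 2: From MC = 15, CF = 12, and ∠MCF = 60°, by the law of cosines:
  MF² = MC² + CF² - 2·MC·CF·cos(60°) = 225 + 144 - 180 = 189
  MF = 3·√21

Step 3: From CG = 12, CM = 15, GM = 13, by the inverse law of cosines:
  cos(∠GCM) = (CG² + CM² - GM²) / (2·CG·CM)
  ∠GCM = 56.25°

Step 4: From MC = 15, MG = 13, CG = 12, by the inverse law of cosines:
  cos(∠CMG) = (MC² + MG² - CG²) / (2·MC·MG)
  ∠CMG = 50.13°

Step 5: From GC = 12, GM = 13, CM = 15, by the inverse law of cosines:
  cos(∠CGM) = (GC² + GM² - CM²) / (2·GC·GM)
  ∠CGM = 73.62°

Step 6: From DM = 21.42, MN = 8, and ∠DMN = 120°, by the law of cosines:
  DN² = DM² + MN² - 2·DM·MN·cos(120°) = 458.7 + 64 + 171.3 = 694
  DN ≈ 26.34

Step 7: From DC = 8, DM = 21.42, CM = 15, by the inverse law of cosines:
  cos(∠CDM) = (DC² + DM² - CM²) / (2·DC·DM)
  ∠CDM = 29.69°

Step 8: From MC = 15, MD = 21.42, CD = 8, by the inverse law of cosines:
  cos(∠CMD) = (MC² + MD² - CD²) / (2·MC·MD)
  ∠CMD = 15.31°

Step 9: From MC = 15, MF = 3·√21, CF = 12, by the inverse law of cosines:
  cos(∠CMF) = (MC² + MF² - CF²) / (2·MC·MF)
  ∠CMF = 49.11°

Step 10: From FC = 12, FM = 3·√21, CM = 15, by the inverse law of cosines:
  cos(∠CFM) = (FC² + FM² - CM²) / (2·FC·FM)
  ∠CFM = 70.89°

Step 11: From DM = 21.42, DN = 26.34, MN = 8, by the inverse law of cosines:
  cos(∠MDN) = (DM² + DN² - MN²) / (2·DM·DN)
  ∠MDN = 15.25°

Step 12: From ND = 26.34, NM = 8, DM = 21.42, by the inverse law of cosines:
  cos(∠DNM) = (ND² + NM² - DM²) / (2·ND·NM)
  ∠DNM = 44.75°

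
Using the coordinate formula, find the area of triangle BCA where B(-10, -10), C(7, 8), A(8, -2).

The Shoelace formula computes the area from vertex coordinates by summing cross products.
For vertices (-10,-10), (7,8), (8,-2):
Signed sum = -10*8 - 7*-10 + 7*-2 - 8*8 + 8*-10 - -10*-2
= -10 + -78 + -100 = -188
Area = (1/2)|-188| = 94.

94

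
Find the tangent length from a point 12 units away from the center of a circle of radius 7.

tangent = √(d² - r²) = √(12² - 7²) = √(144 - 49) = √95 = sqrt(95)

sqrt(95)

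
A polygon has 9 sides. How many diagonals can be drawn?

The number of diagonals in an n-gon is n(n - 3)/2.
For n = 9: 9(9 - 3)/2 = 9 × 6 / 2 = 27.

27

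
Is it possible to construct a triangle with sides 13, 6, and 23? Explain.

Check the triangle inequality: 13 + 6 = 19 ≤ 23.
Since the sum of two sides does not exceed the third, no triangle can be formed.

No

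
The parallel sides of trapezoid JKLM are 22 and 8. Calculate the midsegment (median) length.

midsegment = (22 + 8) / 2 = 30 / 2 = 15

15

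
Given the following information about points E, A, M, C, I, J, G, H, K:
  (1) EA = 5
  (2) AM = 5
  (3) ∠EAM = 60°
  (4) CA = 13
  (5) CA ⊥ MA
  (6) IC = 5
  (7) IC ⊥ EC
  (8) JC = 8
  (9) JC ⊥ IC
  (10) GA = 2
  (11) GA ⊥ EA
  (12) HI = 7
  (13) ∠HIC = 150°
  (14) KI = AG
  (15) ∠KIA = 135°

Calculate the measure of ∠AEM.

Step 1: By the law of cosines on triangle EAM: EM² = 5² + 5² − 2·5·5·cos(60°) = 25, so EM = 5.
Step 2: By the inverse law of cosines on triangle AEM: cos(∠AEM) = (5² + 5² − 5²) / (2·5·5) = 25/50 = 0.5, so ∠AEM = 60°.

Therefore, the measure of angle ∠AEM = 60°.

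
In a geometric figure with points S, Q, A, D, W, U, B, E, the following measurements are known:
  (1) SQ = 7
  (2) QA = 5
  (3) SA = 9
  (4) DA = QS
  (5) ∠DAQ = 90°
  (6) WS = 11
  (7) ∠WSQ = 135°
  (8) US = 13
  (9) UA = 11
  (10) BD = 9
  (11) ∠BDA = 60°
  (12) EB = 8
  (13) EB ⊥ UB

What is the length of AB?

From the given relations: DA = QS = 7.
Step 1: By the law of cosines on triangle ADB: AB² = 7² + 9² − 2·7·9·cos(60°) = 67, so AB = √67.

Therefore, the length of AB = √67.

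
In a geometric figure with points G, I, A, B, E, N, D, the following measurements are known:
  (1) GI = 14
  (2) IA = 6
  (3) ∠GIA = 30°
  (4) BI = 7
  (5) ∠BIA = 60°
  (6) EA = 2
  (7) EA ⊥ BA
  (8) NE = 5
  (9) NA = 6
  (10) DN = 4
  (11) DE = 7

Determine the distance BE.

Step 1: By the law of cosines on triangle BIA: BA² = 7² + 6² − 2·7·6·cos(60°) = 43, so BA = √43.
Step 2: By the law of cosines on triangle BAE: BE² = √43² + 2² − 2·√43·2·cos(90°) = 47, so BE = √47.

Therefore, the length of BE = √47.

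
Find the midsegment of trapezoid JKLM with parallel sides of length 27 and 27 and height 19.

The midsegment of a trapezoid = (base1 + base2) / 2
midsegment = (27 + 27) / 2
midsegment = 54 / 2
midsegment = 27

27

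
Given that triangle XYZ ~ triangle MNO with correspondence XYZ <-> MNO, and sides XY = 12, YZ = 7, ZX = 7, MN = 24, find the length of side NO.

k = 24/12 = 2. NO = 2 * 7 = 14.

14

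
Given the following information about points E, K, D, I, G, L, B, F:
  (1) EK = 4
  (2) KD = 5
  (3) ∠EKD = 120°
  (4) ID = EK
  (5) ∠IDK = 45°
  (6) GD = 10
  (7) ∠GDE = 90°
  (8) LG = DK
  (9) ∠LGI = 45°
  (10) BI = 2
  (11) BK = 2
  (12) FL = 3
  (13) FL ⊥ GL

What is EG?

Step 1: By the law of cosines on triangle EKD: ED² = 4² + 5² − 2·4·5·cos(120°) = 61, so ED = √61.
Step 2: By the law of cosines on triangle EDG: EG² = √61² + 10² − 2·√61·10·cos(90°) = 161, so EG = √161.

Therefore, the length of EG = √161.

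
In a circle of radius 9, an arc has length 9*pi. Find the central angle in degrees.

Arc length L = 2πr × θ/360, so θ = 360L / (2πr).
θ = 360 × 9*pi / (2π × 9)
θ = 180°
θ = 180°

180°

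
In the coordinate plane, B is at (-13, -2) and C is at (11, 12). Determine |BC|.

d = sqrt((24)^2 + (14)^2) = sqrt(772) = 2*sqrt(193)

2*sqrt(193)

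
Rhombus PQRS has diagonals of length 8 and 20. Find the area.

Area = (8 * 20) / 2 = 160 / 2 = 80

80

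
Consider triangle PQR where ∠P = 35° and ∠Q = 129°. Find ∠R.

The interior angles sum to 180°: angle R = 180 - 35 - 129 = 16°.
The triangle is obtuse (angles 35°, 129°, 16°).

16 degrees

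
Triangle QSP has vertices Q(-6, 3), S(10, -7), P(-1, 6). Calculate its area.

Shoelace: Area = (1/2)|-6(-7-6) + 10(6-3) + -1(3--7)| = (1/2)(98) = 49

49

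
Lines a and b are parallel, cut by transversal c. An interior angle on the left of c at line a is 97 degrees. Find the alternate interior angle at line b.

Alternate interior angles are equal: 97 degrees.

97 degrees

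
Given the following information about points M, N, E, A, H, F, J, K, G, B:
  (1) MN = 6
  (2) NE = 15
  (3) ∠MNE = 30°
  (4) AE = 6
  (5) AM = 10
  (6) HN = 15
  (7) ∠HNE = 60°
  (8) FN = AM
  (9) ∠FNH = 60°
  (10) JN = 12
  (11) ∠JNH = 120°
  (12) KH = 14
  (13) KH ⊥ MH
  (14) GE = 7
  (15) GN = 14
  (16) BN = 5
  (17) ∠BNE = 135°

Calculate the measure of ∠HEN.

Step 1: By the law of cosines on triangle ENH: EH² = 15² + 15² − 2·15·15·cos(60°) = 225, so EH = 15.
Step 2: By the inverse law of cosines on triangle HEN: cos(∠HEN) = (15² + 15² − 15²) / (2·15·15) = 225/450 = 0.5, so ∠HEN = 60°.

Therefore, the measure of angle ∠HEN = 60°.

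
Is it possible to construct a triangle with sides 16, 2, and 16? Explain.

Yes.
The triangle inequality requires that the sum of any two sides exceeds the third.
Here 2 + 16 = 18 > 16, so the condition is met.

Yes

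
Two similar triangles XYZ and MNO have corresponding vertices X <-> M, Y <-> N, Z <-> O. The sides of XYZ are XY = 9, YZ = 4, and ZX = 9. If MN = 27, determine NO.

k = 27/9 = 3. NO = 3 * 4 = 12.

12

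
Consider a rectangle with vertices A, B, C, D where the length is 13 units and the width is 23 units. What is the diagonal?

A rectangle's diagonal splits it into two right triangles, with the diagonal as the hypotenuse.
By the Pythagorean theorem, d^2 = 13^2 + 23^2 = 698.
Therefore d = sqrt(698).

sqrt(698)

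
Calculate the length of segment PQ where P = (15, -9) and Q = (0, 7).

d = sqrt((-15)^2 + (16)^2) = sqrt(481)

sqrt(481)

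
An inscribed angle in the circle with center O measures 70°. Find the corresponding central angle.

The inscribed angle theorem states that a central angle is always twice any inscribed angle that subtends the same arc.
Since the inscribed angle is 70°, the central angle = 2 × 70° = 140°.

140°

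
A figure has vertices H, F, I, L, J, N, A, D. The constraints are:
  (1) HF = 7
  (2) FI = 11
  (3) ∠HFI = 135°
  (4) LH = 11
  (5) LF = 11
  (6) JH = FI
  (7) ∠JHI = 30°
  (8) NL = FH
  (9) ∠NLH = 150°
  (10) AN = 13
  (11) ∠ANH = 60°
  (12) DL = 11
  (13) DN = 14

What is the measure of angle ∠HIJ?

From the given relations: JH = FI = 11.
Step 1: By the law of cosines on triangle IFH: IH² = 11² + 7² − 2·11·7·cos(135°) = 278.89, so IH ≈ 16.7.
Step 2: By the law of cosines on triangle IHJ: IJ² = 16.7² + 11² − 2·16.7·11·cos(30°) = 81.71, so IJ ≈ 9.04.
Step 3: By the inverse law of cosines on triangle HIJ: cos(∠HIJ) = (16.7² + 9.04² − 11²) / (2·16.7·9.04) = 239.61/301.92 = 0.7936, so ∠HIJ = 37.48°.

Therefore, the measure of angle ∠HIJ = 37.48°.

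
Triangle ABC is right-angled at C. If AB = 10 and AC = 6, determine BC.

BC = sqrt(10^2 - 6^2) = sqrt(64) = 8

8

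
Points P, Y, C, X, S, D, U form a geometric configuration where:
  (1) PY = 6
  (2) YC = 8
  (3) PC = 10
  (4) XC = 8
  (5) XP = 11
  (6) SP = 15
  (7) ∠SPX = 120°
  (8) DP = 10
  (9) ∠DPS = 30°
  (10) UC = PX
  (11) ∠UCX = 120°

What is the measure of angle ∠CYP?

Step 1: By the inverse law of cosines on triangle CYP: cos(∠CYP) = (8² + 6² − 10²) / (2·8·6) = 0/96 = 0, so ∠CYP = 90°.

Therefore, the measure of angle ∠CYP = 90°.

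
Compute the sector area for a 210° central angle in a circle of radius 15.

The full circle has area πr² = π(15)² = 225*pi.
The sector covers 210° out of 360°, a fraction of 7/12.
Sector area = 225*pi × 7/12 = 525*pi/4.

525*pi/4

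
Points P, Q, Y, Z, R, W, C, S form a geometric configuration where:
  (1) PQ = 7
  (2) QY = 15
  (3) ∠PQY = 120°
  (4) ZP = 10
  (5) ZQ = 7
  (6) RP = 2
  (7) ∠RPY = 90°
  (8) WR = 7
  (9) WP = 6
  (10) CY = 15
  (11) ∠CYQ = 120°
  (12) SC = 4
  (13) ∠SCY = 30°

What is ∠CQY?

Step 1: By the law of cosines on triangle QYC: QC² = 15² + 15² − 2·15·15·cos(120°) = 675, so QC = 15·√3.
Step 2: By the inverse law of cosines on triangle CQY: cos(∠CQY) = ((15·√3)² + 15² − 15²) / (2·15·√3·15) = 675/779.42 = 0.866, so ∠CQY = 30°.

Therefore, the measure of angle ∠CQY = 30°.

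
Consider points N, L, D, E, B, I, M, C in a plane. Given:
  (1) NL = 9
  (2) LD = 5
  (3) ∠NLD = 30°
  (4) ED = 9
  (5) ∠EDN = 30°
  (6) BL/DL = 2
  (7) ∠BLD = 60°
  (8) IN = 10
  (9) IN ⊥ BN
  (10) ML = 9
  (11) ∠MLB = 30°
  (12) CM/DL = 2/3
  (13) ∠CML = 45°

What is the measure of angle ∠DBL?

From the given relations: BL = 2·DL = 2·5 = 10.
Step 1: By the law of cosines on triangle BLD: BD² = 10² + 5² − 2·10·5·cos(60°) = 75, so BD = 5·√3.
Step 2: By the inverse law of cosines on triangle DBL: cos(∠DBL) = ((5·√3)² + 10² − 5²) / (2·5·√3·10) = 150/173.21 = 0.866, so ∠DBL = 30°.

Therefore, the measure of angle ∠DBL = 30°.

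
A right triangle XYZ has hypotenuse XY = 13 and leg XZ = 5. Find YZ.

Rearranging the Pythagorean theorem to solve for the unknown leg:
leg^2 = hypotenuse^2 - known_leg^2 = 169 - 25 = 144
leg = sqrt(144) = 12.

12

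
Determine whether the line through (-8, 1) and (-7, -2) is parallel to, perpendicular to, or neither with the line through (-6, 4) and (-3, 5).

Slope of line 1: m1 = (-2 - 1)/(-7 - -8) = -3/1 = -3
Slope of line 2: m2 = (5 - 4)/(-3 - -6) = 1/3 = 1/3
m1 * m2 = -1, so perpendicular.

Perpendicular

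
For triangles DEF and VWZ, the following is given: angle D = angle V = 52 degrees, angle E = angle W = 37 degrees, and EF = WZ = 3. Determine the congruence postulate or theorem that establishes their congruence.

The given information provides:
angle D = angle V = 52 degrees, angle E = angle W = 37 degrees, and EF = WZ = 3
This matches the AAS congruence theorem.
Two pairs of corresponding angles and a non-included side are equal (Angle-Angle-Side).

AAS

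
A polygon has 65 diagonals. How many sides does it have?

Using d = n(n - 3)/2, we solve 65 = n(n - 3)/2.
So n(n - 3) = 130.
Testing n = 13: 13 * 10 = 130 = 130. Correct.
The polygon has 13 sides.

13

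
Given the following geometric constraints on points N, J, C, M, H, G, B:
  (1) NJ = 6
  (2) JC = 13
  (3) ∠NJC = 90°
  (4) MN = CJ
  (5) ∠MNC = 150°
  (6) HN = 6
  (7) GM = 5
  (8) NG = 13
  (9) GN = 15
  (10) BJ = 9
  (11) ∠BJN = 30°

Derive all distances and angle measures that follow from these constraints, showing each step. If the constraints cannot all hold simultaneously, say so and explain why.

These constraints are not satisfiable: (9) GN = 15 and (8) NG = 13 assign two different lengths to the same segment. No planar figure meets all of them, so nothing further can be derived.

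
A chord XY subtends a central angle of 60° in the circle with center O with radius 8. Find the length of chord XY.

Chord = 2(8) sin(30°) = 8

8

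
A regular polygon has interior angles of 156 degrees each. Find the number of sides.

The exterior angle is the supplement of the interior angle: 180 - 156 = 24 degrees.
Since the exterior angles of any convex polygon sum to 360 degrees, the number of sides is 360 / 24 = 15.

15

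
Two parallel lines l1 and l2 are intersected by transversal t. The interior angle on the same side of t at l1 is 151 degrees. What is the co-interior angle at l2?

Co-interior (same-side interior) angles are between the parallel lines on the same side of the transversal.
Unlike corresponding or alternate interior angles, they are supplementary rather than equal.
So the angle = 180 - 151 = 29 degrees.

29 degrees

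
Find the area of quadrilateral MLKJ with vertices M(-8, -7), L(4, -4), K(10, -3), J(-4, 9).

Using the Shoelace formula for a quadrilateral (vertices in order):
Area = (1/2)|sum of (x_i * y_(i+1) - x_(i+1) * y_i)|
Terms: (-8*-4 - 4*-7) = 60, (4*-3 - 10*-4) = 28, (10*9 - -4*-3) = 78, (-4*-7 - -8*9) = 100
Sum = 266
Area = (1/2)(266) = 133

133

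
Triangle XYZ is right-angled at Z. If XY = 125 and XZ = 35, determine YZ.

By the Pythagorean theorem: YZ^2 = XY^2 - XZ^2
YZ^2 = 125^2 - 35^2 = 15625 - 1225 = 14400
YZ = sqrt(14400) = 120

120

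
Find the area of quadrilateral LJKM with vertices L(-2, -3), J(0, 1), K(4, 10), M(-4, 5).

The Shoelace formula works by pairing each vertex with the next (cycling back to the first).
For each pair, compute x_i*y_(i+1) - x_(i+1)*y_i:
  (-2*1 - 0*-3) = -2
  (0*10 - 4*1) = -4
  (4*5 - -4*10) = 60
  (-4*-3 - -2*5) = 22
Taking half the absolute value of the total: Area = (1/2)(76) = 38.

38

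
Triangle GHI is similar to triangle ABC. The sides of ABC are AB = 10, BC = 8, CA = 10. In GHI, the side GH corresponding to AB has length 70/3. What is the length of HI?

Since the triangles are similar, the ratio of corresponding sides is constant.
Scale factor k = GH / AB = 70/3 / 10 = 7/3
HI = k * BC = 7/3 * 8 = 56/3

56/3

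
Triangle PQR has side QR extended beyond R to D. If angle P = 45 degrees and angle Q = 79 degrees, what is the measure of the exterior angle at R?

By the exterior angle theorem, an exterior angle of a triangle equals the sum of the two remote interior angles.
Exterior angle = angle P + angle Q
Exterior angle = 45 + 79 = 124 degrees

124 degrees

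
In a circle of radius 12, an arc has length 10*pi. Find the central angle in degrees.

The full circumference is 2πr = 24*pi.
The arc is 10*pi / 24*pi = 5/12 of the full circle.
So the central angle = 5/12 × 360° = 150°.

150°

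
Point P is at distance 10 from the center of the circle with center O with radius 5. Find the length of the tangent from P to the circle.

The tangent, radius, and line from the external point to the center form a right triangle.
The right angle is where the tangent meets the radius.
By the Pythagorean theorem: tangent² + 5² = 10²
tangent² = 100 - 25 = 75
tangent = 5*sqrt(3)

5*sqrt(3)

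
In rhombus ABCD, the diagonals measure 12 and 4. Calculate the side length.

The diagonals of a rhombus bisect each other at right angles.
Half-diagonals: 12/2 = 6 and 4/2 = 2
side = sqrt(6^2 + 2^2)
side = sqrt(36 + 4)
side = sqrt(40) = 2*sqrt(10)

2*sqrt(10)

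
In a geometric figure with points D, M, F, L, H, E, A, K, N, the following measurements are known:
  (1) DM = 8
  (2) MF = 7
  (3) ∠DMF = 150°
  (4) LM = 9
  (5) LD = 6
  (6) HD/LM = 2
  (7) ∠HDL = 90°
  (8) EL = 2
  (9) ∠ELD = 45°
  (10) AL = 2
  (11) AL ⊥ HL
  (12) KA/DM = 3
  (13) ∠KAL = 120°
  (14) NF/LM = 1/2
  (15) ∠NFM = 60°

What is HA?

From the given relations: HD = 2·LM = 2·9 = 18.
Step 1: By the law of cosines on triangle LDH: LH² = 6² + 18² − 2·6·18·cos(90°) = 360, so LH = 6·√10.
Step 2: By the law of cosines on triangle HLA: HA² = (6·√10)² + 2² − 2·6·√10·2·cos(90°) = 364, so HA = 2·√91.

Therefore, the length of HA = 2·√91.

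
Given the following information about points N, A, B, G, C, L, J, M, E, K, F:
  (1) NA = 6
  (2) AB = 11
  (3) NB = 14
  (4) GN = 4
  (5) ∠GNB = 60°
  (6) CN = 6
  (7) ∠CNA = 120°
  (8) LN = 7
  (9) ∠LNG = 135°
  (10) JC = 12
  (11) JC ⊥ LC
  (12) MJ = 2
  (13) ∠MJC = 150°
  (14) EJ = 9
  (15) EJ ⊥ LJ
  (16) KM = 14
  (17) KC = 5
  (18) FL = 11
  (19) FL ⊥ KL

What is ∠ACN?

Step 1: By the law of cosines on triangle CNA: CA² = 6² + 6² − 2·6·6·cos(120°) = 108, so CA = 6·√3.
Step 2: By the inverse law of cosines on triangle ACN: cos(∠ACN) = ((6·√3)² + 6² − 6²) / (2·6·√3·6) = 108/124.71 = 0.866, so ∠ACN = 30°.

Therefore, the measure of angle ∠ACN = 30°.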